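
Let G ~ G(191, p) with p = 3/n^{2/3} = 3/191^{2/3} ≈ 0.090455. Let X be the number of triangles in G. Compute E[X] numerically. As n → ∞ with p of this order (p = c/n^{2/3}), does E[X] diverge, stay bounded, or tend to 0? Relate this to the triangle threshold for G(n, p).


Number of potential triangles: C(191, 3) = 1143135.
Each occurs with probability p³ ≈ (0.090455)³ ≈ 7.4011129e-04.
By linearity: E[X] = C(191, 3)·p³ ≈ 1143135 · 7.4011129e-04 ≈ 846.04712.
Since α = 2/3 < 1, p = c/n^{2/3} ≫ 1/n is above the triangle threshold p ~ 1/n. Asymptotically E[X] ~ (c³/6)·n^{3(1−α)} = (3³/6)·n^{1} → ∞; triangles are abundant w.h.p.

E[X] ≈ 846.04712; in regime p = Θ(1/n^{2/3}) E[X] diverges (above the triangle threshold p ~ 1/n).


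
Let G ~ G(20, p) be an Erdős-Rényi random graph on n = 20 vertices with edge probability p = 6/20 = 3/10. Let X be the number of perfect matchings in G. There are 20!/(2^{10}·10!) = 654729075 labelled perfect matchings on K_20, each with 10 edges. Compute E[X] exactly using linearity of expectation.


K_20 has 20!/(2^{10}·10!) = 654729075 labelled perfect matchings.
For each such perfect matching H, let X_H = 1 if all 10 edges of H are present in G. Then P[X_H = 1] = p^{10} = (3/10)^{10} = 59049/10000000000.
By linearity: E[X] = Σ_H E[X_H] = 654729075 · p^{10} = 654729075 · 59049/10000000000 = 1546443885987/400000000.
Numerically: E[X] ≈ 3.87e+03.

E[X] = 654729075 · (3/10)^{10} = 1546443885987/400000000 ≈ 3.87e+03.


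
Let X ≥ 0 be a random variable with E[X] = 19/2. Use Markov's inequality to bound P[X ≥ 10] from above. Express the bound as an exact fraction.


μ = E[X] = 19/2, a = 10.
Markov: P[X ≥ 10] ≤ μ/a = (19/2)/10 = 19/20.
Numerically: ≈ 0.950000.
(Since a = 10 > μ = 9.500000, the bound 19/20 is < 1 and informative.)

P[X ≥ 10] ≤ 19/20 ≈ 0.950000.


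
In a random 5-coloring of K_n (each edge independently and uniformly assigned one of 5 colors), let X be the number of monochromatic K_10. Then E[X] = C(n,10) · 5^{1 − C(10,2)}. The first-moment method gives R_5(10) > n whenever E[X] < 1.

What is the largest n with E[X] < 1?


We need C(n, 10) · 5^{1 − 45} < 1, i.e. C(n, 10) < 5^{45 − 1} = 5684341886080801486968994140625.
Check values of n near the boundary:
  n = 5390: C(5390, 10) = 5655833965919099070255434039753; 5655833965919099070255434039753 < 5684341886080801486968994140625? YES
  n = 5391: C(5391, 10) = 5666344714787188828795213697883; 5666344714787188828795213697883 < 5684341886080801486968994140625? YES
  n = 5392: C(5392, 10) = 5676873040158402483252283957448; 5676873040158402483252283957448 < 5684341886080801486968994140625? YES
  n = 5393: C(5393, 10) = 5687418968154238267170642278008; 5687418968154238267170642278008 < 5684341886080801486968994140625? NO
  n = 5394: C(5394, 10) = 5697982524930156243149785372878; 5697982524930156243149785372878 < 5684341886080801486968994140625? NO
  n = 5395: C(5395, 10) = 5708563736675616143322765475706; 5708563736675616143322765475706 < 5684341886080801486968994140625? NO
The largest n with C(n, 10) < 5684341886080801486968994140625 is n = 5392 (where E[X] = 5676873040158402483252283957448/5684341886080801486968994140625 ≈ 0.99869). Hence R_5(10) > 5392, i.e. R_5(10) ≥ 5393.

Largest n = 5392; hence R_5(10) > 5392.


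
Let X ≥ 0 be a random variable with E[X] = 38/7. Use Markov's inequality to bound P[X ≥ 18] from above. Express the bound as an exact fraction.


μ = E[X] = 38/7, a = 18.
Markov: P[X ≥ 18] ≤ μ/a = (38/7)/18 = 19/63.
Numerically: ≈ 0.3016.
(Since a = 18 > μ = 5.4286, the bound 19/63 is < 1 and informative.)

P[X ≥ 18] ≤ 19/63 ≈ 0.3016.


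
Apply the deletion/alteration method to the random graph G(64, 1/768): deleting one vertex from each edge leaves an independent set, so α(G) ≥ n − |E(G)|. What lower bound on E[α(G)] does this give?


E[|E(G)|] = C(64, 2)·p = 2016 · (1/768) = 21/8.
E[α(G)] ≥ n − E[|E(G)|] = 64 − 21/8 = 491/8.
Numerically: ≈ 61.375000.
(This is only a lower bound; the true E[α(G)] may be larger.)

E[α(G)] ≥ 491/8 ≈ 61.375000.


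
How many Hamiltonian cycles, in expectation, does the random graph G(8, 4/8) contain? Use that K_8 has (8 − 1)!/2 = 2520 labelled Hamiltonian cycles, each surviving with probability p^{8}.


K_8 has (8 − 1)!/2 = 2520 labelled Hamiltonian cycles.
For each such Hamiltonian cycle H, let X_H = 1 if all 8 edges of H are present in G. Then P[X_H = 1] = p^{8} = (1/2)^{8} = 1/256.
By linearity: E[X] = Σ_H E[X_H] = 2520 · p^{8} = 2520 · 1/256 = 315/32.
Numerically: E[X] ≈ 9.84375.

E[X] = 2520 · (1/2)^{8} = 315/32 ≈ 9.84375.


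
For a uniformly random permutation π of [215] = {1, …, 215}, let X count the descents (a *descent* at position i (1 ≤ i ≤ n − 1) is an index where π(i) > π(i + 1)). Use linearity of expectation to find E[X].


Write X = Σ X_I over i = 1, …, 214, with X_I the indicator of one descent.
There are 214 indicators.
For each fixed i, the pair (π(i), π(i+1)) is a uniformly random ordered pair of distinct values from {1, …, 215}; by symmetry P[π(i) > π(i+1)] = 1/2.
By linearity: E[X] = 214 · (1/2) = (215 − 1) · (1/2) = 107 ≈ 107.000000.

E[X] = 107 = 107.000000.


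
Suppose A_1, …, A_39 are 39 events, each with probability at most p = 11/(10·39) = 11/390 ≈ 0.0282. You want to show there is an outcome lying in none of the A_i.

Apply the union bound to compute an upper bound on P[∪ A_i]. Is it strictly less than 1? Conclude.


Union bound: P[∪_{i=1}^{39} A_i] ≤ Σ_i P[A_i] ≤ 39·p = 39·(11/390) = 11/10.
Numerically: 11/10 ≈ 1.1000.
Is 11/10 < 1? NO.
Since the bound 11/10 is ≥ 1, the union bound is uninformative here; it does NOT by itself certify existence.

39·p = 11/10 ≈ 1.1000; existence NOT certified by the union bound.


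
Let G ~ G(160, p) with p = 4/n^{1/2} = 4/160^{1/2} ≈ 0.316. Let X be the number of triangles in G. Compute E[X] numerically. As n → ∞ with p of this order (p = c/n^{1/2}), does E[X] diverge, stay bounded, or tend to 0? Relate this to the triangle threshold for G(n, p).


Number of potential triangles: C(160, 3) = 669920.
Each occurs with probability p³ ≈ (0.316)³ ≈ 3.16228e-02.
By linearity: E[X] = C(160, 3)·p³ ≈ 669920 · 3.16228e-02 ≈ 21184.731.
Since α = 1/2 < 1, p = c/n^{1/2} ≫ 1/n is above the triangle threshold p ~ 1/n. Asymptotically E[X] ~ (c³/6)·n^{3(1−α)} = (4³/6)·n^{1.5} → ∞; triangles are abundant w.h.p.

E[X] ≈ 21184.731; in regime p = Θ(1/n^{1/2}) E[X] diverges (above the triangle threshold p ~ 1/n).


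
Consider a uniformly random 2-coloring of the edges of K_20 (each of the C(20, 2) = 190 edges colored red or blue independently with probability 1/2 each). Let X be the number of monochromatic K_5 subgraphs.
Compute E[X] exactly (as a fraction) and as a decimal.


Let X = Σ_S X_S over the C(20, 5) = 15504 subsets S of size 5, where X_S = 1 if the K_5 on S is monochromatic.
For a fixed S, the K_5 on S has C(5, 2) = 10 edges. P[all 10 edges red] = (1/2)^10, and likewise for blue, so P[monochromatic] = 2·(1/2)^10 = 2^{1 − 10} = 1/512.
By linearity: E[X] = C(20, 5) · 2^{1 − 10} = 15504 · 1/512 = 969/32.
Numerically: E[X] ≈ 30.281.

E[X] = C(20,5)·2^(1−C(5,2)) = 969/32 ≈ 30.281.


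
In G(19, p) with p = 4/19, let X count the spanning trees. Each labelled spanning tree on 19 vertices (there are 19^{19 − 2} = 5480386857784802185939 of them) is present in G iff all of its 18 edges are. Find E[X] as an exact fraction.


K_19 has 19^{19 − 2} = 5480386857784802185939 labelled spanning trees.
For each such spanning tree H, let X_H = 1 if all 18 edges of H are present in G. Then P[X_H = 1] = p^{18} = (4/19)^{18} = 68719476736/104127350297911241532841.
Summing the indicators: E[X] = Σ_H E[X_H] = 5480386857784802185939 · p^{18} = 5480386857784802185939 · 68719476736/104127350297911241532841 = 68719476736/19.
Numerically: E[X] ≈ 3.617e+09.

E[X] = 5480386857784802185939 · (4/19)^{18} = 68719476736/19 ≈ 3.617e+09.


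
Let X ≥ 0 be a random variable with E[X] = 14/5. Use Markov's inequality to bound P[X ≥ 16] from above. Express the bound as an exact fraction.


μ = E[X] = 14/5, a = 16.
Markov: P[X ≥ 16] ≤ μ/a = (14/5)/16 = 7/40.
Numerically: ≈ 0.1750.
(Since a = 16 > μ = 2.8000, the bound 7/40 is < 1 and informative.)

P[X ≥ 16] ≤ 7/40 ≈ 0.1750.


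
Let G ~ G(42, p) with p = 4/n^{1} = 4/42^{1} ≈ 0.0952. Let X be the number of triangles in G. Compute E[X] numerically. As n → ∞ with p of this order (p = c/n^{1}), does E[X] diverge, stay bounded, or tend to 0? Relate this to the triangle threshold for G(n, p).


Number of potential triangles: C(42, 3) = 11480.
Each occurs with probability p³ ≈ (0.0952)³ ≈ 8.63838e-04.
By linearity: E[X] = C(42, 3)·p³ ≈ 11480 · 8.63838e-04 ≈ 9.917.
Here α = 1, so p = 4/n is exactly at the triangle threshold p ~ 1/n. Asymptotically E[X] → c³/6 = 4³/6 = 32/3 ≈ 10.667, a bounded constant. In this regime the triangle count is asymptotically Poisson(c³/6).

E[X] ≈ 9.917; in regime p = Θ(1/n^{1}) E[X] stays bounded (at the triangle threshold p ~ 1/n).


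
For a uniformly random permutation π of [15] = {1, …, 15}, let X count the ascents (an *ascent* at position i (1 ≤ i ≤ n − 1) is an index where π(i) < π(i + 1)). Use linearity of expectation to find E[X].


Write X = Σ X_I over i = 1, …, 14, with X_I the indicator of one ascent.
There are 14 indicators.
For each fixed i, the pair (π(i), π(i+1)) is a uniformly random ordered pair of distinct values from {1, …, 15}; by symmetry P[π(i) < π(i+1)] = 1/2.
By linearity: E[X] = 14 · (1/2) = (15 − 1) · (1/2) = 7 ≈ 7.0000.

E[X] = 7 = 7.0000.


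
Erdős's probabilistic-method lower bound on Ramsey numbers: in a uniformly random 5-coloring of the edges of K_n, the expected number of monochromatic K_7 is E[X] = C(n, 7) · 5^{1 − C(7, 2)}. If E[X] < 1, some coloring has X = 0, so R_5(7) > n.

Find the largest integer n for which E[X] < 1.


We need C(n, 7) · 5^{1 − 21} < 1, i.e. C(n, 7) < 5^{21 − 1} = 95367431640625.
Check values of n near the boundary:
  n = 335: C(335, 7) = 88202498238195; 88202498238195 < 95367431640625? YES
  n = 336: C(336, 7) = 90079147136880; 90079147136880 < 95367431640625? YES
  n = 337: C(337, 7) = 91989916924632; 91989916924632 < 95367431640625? YES
  n = 338: C(338, 7) = 93935323022736; 93935323022736 < 95367431640625? YES
  n = 339: C(339, 7) = 95915887062372; 95915887062372 < 95367431640625? NO
  n = 340: C(340, 7) = 97932136940560; 97932136940560 < 95367431640625? NO
The largest n with C(n, 7) < 95367431640625 is n = 338 (where E[X] = 93935323022736/95367431640625 ≈ 0.9850). Hence R_5(7) > 338, i.e. R_5(7) ≥ 339.

Largest n = 338; hence R_5(7) > 338.


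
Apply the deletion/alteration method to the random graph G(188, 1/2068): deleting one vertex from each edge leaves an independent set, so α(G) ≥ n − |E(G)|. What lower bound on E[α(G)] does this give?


E[|E(G)|] = C(188, 2)·p = 17578 · (1/2068) = 17/2.
E[α(G)] ≥ n − E[|E(G)|] = 188 − 17/2 = 359/2.
Numerically: ≈ 179.50000.
(This is only a lower bound; the true E[α(G)] may be larger.)

E[α(G)] ≥ 359/2 ≈ 179.50000.


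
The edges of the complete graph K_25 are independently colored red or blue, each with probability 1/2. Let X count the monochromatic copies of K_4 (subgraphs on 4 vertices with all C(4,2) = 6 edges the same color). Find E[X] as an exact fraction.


Let X = Σ_S X_S over the C(25, 4) = 12650 subsets S of size 4, where X_S = 1 if the K_4 on S is monochromatic.
For a fixed S, the K_4 on S has C(4, 2) = 6 edges. P[all 6 edges red] = (1/2)^6, and likewise for blue, so P[monochromatic] = 2·(1/2)^6 = 2^{1 − 6} = 1/32.
By linearity of expectation: E[X] = C(25, 4) · 2^{1 − 6} = 12650 · 1/32 = 6325/16.
Numerically: E[X] ≈ 395.312.

E[X] = C(25,4)·2^(1−C(4,2)) = 6325/16 ≈ 395.312.


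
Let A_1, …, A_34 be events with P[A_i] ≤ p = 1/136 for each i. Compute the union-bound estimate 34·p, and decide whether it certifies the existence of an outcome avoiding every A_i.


Union bound: P[∪_{i=1}^{34} A_i] ≤ Σ_i P[A_i] ≤ 34·p = 34·(1/136) = 1/4.
Numerically: 1/4 ≈ 0.250000.
Is 1/4 < 1? YES.
Since P[∪ A_i] ≤ 1/4 < 1, the complement has P[∩ A_i^c] ≥ 1 − 1/4 = 3/4 > 0, so some outcome avoids every A_i.

34·p = 1/4 ≈ 0.250000; existence CERTIFIED by the union bound.


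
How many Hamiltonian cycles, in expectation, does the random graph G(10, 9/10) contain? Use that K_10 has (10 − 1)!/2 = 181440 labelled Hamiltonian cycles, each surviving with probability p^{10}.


K_10 has (10 − 1)!/2 = 181440 labelled Hamiltonian cycles.
For each such Hamiltonian cycle H, let X_H = 1 if all 10 edges of H are present in G. Then P[X_H = 1] = p^{10} = (9/10)^{10} = 3486784401/10000000000.
Summing the indicators: E[X] = Σ_H E[X_H] = 181440 · p^{10} = 181440 · 3486784401/10000000000 = 1977006755367/31250000.
Numerically: E[X] ≈ 6.326e+04.

E[X] = 181440 · (9/10)^{10} = 1977006755367/31250000 ≈ 6.326e+04.


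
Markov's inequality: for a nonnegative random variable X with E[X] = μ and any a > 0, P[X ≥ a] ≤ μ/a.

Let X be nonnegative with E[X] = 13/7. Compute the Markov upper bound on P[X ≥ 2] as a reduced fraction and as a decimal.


μ = E[X] = 13/7, a = 2.
Markov: P[X ≥ 2] ≤ μ/a = (13/7)/2 = 13/14.
Numerically: ≈ 0.929.
(Since a = 2 > μ = 1.857, the bound 13/14 is < 1 and informative.)

P[X ≥ 2] ≤ 13/14 ≈ 0.929.


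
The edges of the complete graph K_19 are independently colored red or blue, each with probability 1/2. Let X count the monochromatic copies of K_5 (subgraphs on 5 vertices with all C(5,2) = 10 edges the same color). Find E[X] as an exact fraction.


Let X = Σ_S X_S over the C(19, 5) = 11628 subsets S of size 5, where X_S = 1 if the K_5 on S is monochromatic.
For a fixed S, the K_5 on S has C(5, 2) = 10 edges. P[all 10 edges red] = (1/2)^10, and likewise for blue, so P[monochromatic] = 2·(1/2)^10 = 2^{1 − 10} = 1/512.
Summing: E[X] = C(19, 5) · 2^{1 − 10} = 11628 · 1/512 = 2907/128.
Numerically: E[X] ≈ 22.710938.

E[X] = C(19,5)·2^(1−C(5,2)) = 2907/128 ≈ 22.710938.


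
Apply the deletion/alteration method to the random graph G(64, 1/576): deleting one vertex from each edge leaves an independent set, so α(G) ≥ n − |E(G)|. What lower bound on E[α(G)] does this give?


E[|E(G)|] = C(64, 2)·p = 2016 · (1/576) = 7/2.
E[α(G)] ≥ n − E[|E(G)|] = 64 − 7/2 = 121/2.
Numerically: ≈ 60.500000.
(This is only a lower bound; the true E[α(G)] may be larger.)

E[α(G)] ≥ 121/2 ≈ 60.500000.


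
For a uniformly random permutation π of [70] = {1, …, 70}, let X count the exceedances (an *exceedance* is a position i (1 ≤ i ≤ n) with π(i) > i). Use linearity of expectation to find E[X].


Write X = Σ_{i=1}^{70} X_i, where X_i = 1_{π(i) > i}.
For each fixed i, π(i) is uniform over {1, …, 70} (marginal of a uniform permutation), so P[π(i) > i] = (n − i)/n. Summing: Σ_{i=1}^{70} (n − i)/n = (0 + 1 + … + 69)/70 = 70(70 − 1)/(2·70) = (70 − 1)/2.
Hence E[X] = Σ_{i=1}^{70} (70 − i)/70 = 69/2 ≈ 34.500000.

E[X] = 69/2 = 34.500000.


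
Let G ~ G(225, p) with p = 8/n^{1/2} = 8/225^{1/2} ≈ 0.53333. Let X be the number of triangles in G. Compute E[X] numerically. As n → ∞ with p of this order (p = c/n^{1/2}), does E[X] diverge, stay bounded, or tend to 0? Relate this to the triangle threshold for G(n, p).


Number of potential triangles: C(225, 3) = 1873200.
Each occurs with probability p³ ≈ (0.53333)³ ≈ 1.5170370e-01.
By linearity: E[X] = C(225, 3)·p³ ≈ 1873200 · 1.5170370e-01 ≈ 284171.37778.
Since α = 1/2 < 1, p = c/n^{1/2} ≫ 1/n is above the triangle threshold p ~ 1/n. Asymptotically E[X] ~ (c³/6)·n^{3(1−α)} = (8³/6)·n^{1.5} → ∞; triangles are abundant w.h.p.

E[X] ≈ 284171.37778; in regime p = Θ(1/n^{1/2}) E[X] diverges (above the triangle threshold p ~ 1/n).


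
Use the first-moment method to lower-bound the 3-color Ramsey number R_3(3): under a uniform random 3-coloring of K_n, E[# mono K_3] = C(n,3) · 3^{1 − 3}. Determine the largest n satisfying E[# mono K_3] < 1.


We need C(n, 3) · 3^{1 − 3} < 1, i.e. C(n, 3) < 3^{3 − 1} = 9.
Check values of n near the boundary:
  n = 3: C(3, 3) = 1; 1 < 9? YES
  n = 4: C(4, 3) = 4; 4 < 9? YES
  n = 5: C(5, 3) = 10; 10 < 9? NO
  n = 6: C(6, 3) = 20; 20 < 9? NO
  n = 7: C(7, 3) = 35; 35 < 9? NO
The largest n with C(n, 3) < 9 is n = 4 (where E[X] = 4/9 ≈ 0.444). Hence R_3(3) > 4, i.e. R_3(3) ≥ 5.

Largest n = 4; hence R_3(3) > 4.


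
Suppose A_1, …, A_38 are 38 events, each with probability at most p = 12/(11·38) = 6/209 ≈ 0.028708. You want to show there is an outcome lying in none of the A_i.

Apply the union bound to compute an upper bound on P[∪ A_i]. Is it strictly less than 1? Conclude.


Union bound: P[∪_{i=1}^{38} A_i] ≤ Σ_i P[A_i] ≤ 38·p = 38·(6/209) = 12/11.
Numerically: 12/11 ≈ 1.090909.
Is 12/11 < 1? NO.
Since the bound 12/11 is ≥ 1, the union bound is uninformative here; it does NOT by itself certify existence.

38·p = 12/11 ≈ 1.090909; existence NOT certified by the union bound.


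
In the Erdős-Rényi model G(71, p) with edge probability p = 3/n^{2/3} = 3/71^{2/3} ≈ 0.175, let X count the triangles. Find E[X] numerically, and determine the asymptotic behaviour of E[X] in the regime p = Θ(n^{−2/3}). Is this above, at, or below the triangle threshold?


Number of potential triangles: C(71, 3) = 57155.
Each occurs with probability p³ ≈ (0.175)³ ≈ 5.35608e-03.
By linearity: E[X] = C(71, 3)·p³ ≈ 57155 · 5.35608e-03 ≈ 306.127.
Since α = 2/3 < 1, p = c/n^{2/3} ≫ 1/n is above the triangle threshold p ~ 1/n. Asymptotically E[X] ~ (c³/6)·n^{3(1−α)} = (3³/6)·n^{1} → ∞; triangles are abundant w.h.p.

E[X] ≈ 306.127; in regime p = Θ(1/n^{2/3}) E[X] diverges (above the triangle threshold p ~ 1/n).


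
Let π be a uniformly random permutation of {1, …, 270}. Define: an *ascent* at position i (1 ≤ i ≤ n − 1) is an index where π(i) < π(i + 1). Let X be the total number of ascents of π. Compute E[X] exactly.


Write X = Σ X_I over i = 1, …, 269, with X_I the indicator of one ascent.
There are 269 indicators.
For each fixed i, the pair (π(i), π(i+1)) is a uniformly random ordered pair of distinct values from {1, …, 270}; by symmetry P[π(i) < π(i+1)] = 1/2.
By linearity: E[X] = 269 · (1/2) = (270 − 1) · (1/2) = 269/2 ≈ 134.50000.

E[X] = 269/2 = 134.50000.


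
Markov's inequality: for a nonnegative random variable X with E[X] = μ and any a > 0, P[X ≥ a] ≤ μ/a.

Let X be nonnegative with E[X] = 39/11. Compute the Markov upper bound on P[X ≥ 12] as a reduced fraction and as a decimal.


μ = E[X] = 39/11, a = 12.
Markov: P[X ≥ 12] ≤ μ/a = (39/11)/12 = 13/44.
Numerically: ≈ 0.295455.
(Since a = 12 > μ = 3.545455, the bound 13/44 is < 1 and informative.)

P[X ≥ 12] ≤ 13/44 ≈ 0.295455.


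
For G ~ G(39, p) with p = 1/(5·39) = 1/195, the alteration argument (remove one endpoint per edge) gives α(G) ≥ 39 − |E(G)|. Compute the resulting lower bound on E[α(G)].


E[|E(G)|] = C(39, 2)·p = 741 · (1/195) = 19/5.
E[α(G)] ≥ n − E[|E(G)|] = 39 − 19/5 = 176/5.
Numerically: ≈ 35.20000.
(This is only a lower bound; the true E[α(G)] may be larger.)

E[α(G)] ≥ 176/5 ≈ 35.20000.


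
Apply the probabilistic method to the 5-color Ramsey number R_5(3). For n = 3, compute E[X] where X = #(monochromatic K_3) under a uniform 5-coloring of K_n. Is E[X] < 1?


E[X] = C(3, 3) · 5^{1 − 3} = 1 · 5^{−2} = 1/25.
As a reduced fraction: E[X] = 1/25 ≈ 0.040.
Is E[X] < 1? YES.
Since E[X] < 1, there exists a 5-coloring of K_{3} with no monochromatic K_3; hence R_5(3) > 3.

E[X] = 1/25 ≈ 0.040; E[X] < 1, so R_5(3) > 3.


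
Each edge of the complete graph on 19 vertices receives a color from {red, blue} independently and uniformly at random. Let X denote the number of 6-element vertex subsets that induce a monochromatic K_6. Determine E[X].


Let X = Σ_S X_S over the C(19, 6) = 27132 subsets S of size 6, where X_S = 1 if the K_6 on S is monochromatic.
For a fixed S, the K_6 on S has C(6, 2) = 15 edges. P[all 15 edges red] = (1/2)^15, and likewise for blue, so P[monochromatic] = 2·(1/2)^15 = 2^{1 − 15} = 1/16384.
By linearity: E[X] = C(19, 6) · 2^{1 − 15} = 27132 · 1/16384 = 6783/4096.
Numerically: E[X] ≈ 1.6560.

E[X] = C(19,6)·2^(1−C(6,2)) = 6783/4096 ≈ 1.6560.


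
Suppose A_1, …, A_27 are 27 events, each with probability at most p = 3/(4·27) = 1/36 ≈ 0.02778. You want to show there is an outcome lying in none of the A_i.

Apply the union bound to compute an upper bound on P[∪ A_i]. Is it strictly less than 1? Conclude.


Union bound: P[∪_{i=1}^{27} A_i] ≤ Σ_i P[A_i] ≤ 27·p = 27·(1/36) = 3/4.
Numerically: 3/4 ≈ 0.75000.
Is 3/4 < 1? YES.
Since P[∪ A_i] ≤ 3/4 < 1, the complement has P[∩ A_i^c] ≥ 1 − 3/4 = 1/4 > 0, so some outcome avoids every A_i.

27·p = 3/4 ≈ 0.75000; existence CERTIFIED by the union bound.


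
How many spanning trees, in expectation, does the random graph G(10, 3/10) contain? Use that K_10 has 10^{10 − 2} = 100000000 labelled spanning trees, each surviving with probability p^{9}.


K_10 has 10^{10 − 2} = 100000000 labelled spanning trees.
For each such spanning tree H, let X_H = 1 if all 9 edges of H are present in G. Then P[X_H = 1] = p^{9} = (3/10)^{9} = 19683/1000000000.
By linearity of expectation: E[X] = Σ_H E[X_H] = 100000000 · p^{9} = 100000000 · 19683/1000000000 = 19683/10.
Numerically: E[X] ≈ 1.97e+03.

E[X] = 100000000 · (3/10)^{9} = 19683/10 ≈ 1.97e+03.


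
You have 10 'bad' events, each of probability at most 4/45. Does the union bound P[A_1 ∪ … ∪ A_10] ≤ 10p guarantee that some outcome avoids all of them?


Union bound: P[∪_{i=1}^{10} A_i] ≤ Σ_i P[A_i] ≤ 10·p = 10·(4/45) = 8/9.
Numerically: 8/9 ≈ 0.8888889.
Is 8/9 < 1? YES.
Since P[∪ A_i] ≤ 8/9 < 1, the complement has P[∩ A_i^c] ≥ 1 − 8/9 = 1/9 > 0, so some outcome avoids every A_i.

10·p = 8/9 ≈ 0.8888889; existence CERTIFIED by the union bound.


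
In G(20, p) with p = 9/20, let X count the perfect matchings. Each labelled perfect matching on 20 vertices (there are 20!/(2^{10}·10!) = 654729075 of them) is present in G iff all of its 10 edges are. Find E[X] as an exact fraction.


K_20 has 20!/(2^{10}·10!) = 654729075 labelled perfect matchings.
For each such perfect matching H, let X_H = 1 if all 10 edges of H are present in G. Then P[X_H = 1] = p^{10} = (9/20)^{10} = 3486784401/10240000000000.
By linearity of expectation: E[X] = Σ_H E[X_H] = 654729075 · p^{10} = 654729075 · 3486784401/10240000000000 = 91315965023646363/409600000000.
Numerically: E[X] ≈ 222939.

E[X] = 654729075 · (9/20)^{10} = 91315965023646363/409600000000 ≈ 222939.


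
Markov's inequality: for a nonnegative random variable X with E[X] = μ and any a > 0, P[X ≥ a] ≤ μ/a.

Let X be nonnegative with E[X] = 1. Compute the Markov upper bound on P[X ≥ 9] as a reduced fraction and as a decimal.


μ = E[X] = 1, a = 9.
Markov: P[X ≥ 9] ≤ μ/a = (1)/9 = 1/9.
Numerically: ≈ 0.1111.
(Since a = 9 > μ = 1.0000, the bound 1/9 is < 1 and informative.)

P[X ≥ 9] ≤ 1/9 ≈ 0.1111.


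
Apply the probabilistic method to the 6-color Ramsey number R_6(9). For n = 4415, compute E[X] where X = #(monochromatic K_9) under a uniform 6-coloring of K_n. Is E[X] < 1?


E[X] = C(4415, 9) · 6^{1 − 36} = 1742086910069196051229123255 · 6^{−35} = 1742086910069196051229123255/1719070799748422591028658176.
As a reduced fraction: E[X] = 1742086910069196051229123255/1719070799748422591028658176 ≈ 1.01339.
Is E[X] < 1? NO.
Since E[X] ≥ 1, the first-moment bound is inconclusive at n = 4415; it does NOT by itself certify R_6(9) > 4415.

E[X] = 1742086910069196051229123255/1719070799748422591028658176 ≈ 1.01339; E[X] ≥ 1; first-moment method inconclusive here.


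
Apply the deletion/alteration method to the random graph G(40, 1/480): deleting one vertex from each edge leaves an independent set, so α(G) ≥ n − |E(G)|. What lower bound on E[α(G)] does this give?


E[|E(G)|] = C(40, 2)·p = 780 · (1/480) = 13/8.
E[α(G)] ≥ n − E[|E(G)|] = 40 − 13/8 = 307/8.
Numerically: ≈ 38.375000.
(This is only a lower bound; the true E[α(G)] may be larger.)

E[α(G)] ≥ 307/8 ≈ 38.375000.


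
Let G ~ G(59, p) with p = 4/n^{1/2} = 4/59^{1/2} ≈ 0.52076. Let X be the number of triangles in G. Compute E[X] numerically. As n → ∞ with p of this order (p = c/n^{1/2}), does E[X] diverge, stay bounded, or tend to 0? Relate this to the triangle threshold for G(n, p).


Number of potential triangles: C(59, 3) = 32509.
Each occurs with probability p³ ≈ (0.52076)³ ≈ 1.4122187e-01.
By linearity: E[X] = C(59, 3)·p³ ≈ 32509 · 1.4122187e-01 ≈ 4590.98176.
Since α = 1/2 < 1, p = c/n^{1/2} ≫ 1/n is above the triangle threshold p ~ 1/n. Asymptotically E[X] ~ (c³/6)·n^{3(1−α)} = (4³/6)·n^{1.5} → ∞; triangles are abundant w.h.p.

E[X] ≈ 4590.98176; in regime p = Θ(1/n^{1/2}) E[X] diverges (above the triangle threshold p ~ 1/n).


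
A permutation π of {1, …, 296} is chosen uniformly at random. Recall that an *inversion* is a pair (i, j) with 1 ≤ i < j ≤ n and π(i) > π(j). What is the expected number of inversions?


Write X = Σ X_I over the C(296, 2) = 43660 pairs i < j, with X_I the indicator of one inversion.
There are 43660 indicators.
For each fixed pair i < j, the values π(i) and π(j) are two distinct elements of {1, …, 296} in uniformly random order; by symmetry P[π(i) > π(j)] = 1/2.
By linearity: E[X] = 43660 · (1/2) = C(296, 2) · (1/2) = 43660/2 = 21830 ≈ 21830.000.

E[X] = 21830 = 21830.000.


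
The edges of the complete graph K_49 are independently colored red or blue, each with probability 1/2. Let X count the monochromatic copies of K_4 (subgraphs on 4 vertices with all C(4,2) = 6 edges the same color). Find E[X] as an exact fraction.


Let X = Σ_S X_S over the C(49, 4) = 211876 subsets S of size 4, where X_S = 1 if the K_4 on S is monochromatic.
For a fixed S, the K_4 on S has C(4, 2) = 6 edges. P[all 6 edges red] = (1/2)^6, and likewise for blue, so P[monochromatic] = 2·(1/2)^6 = 2^{1 − 6} = 1/32.
Summing: E[X] = C(49, 4) · 2^{1 − 6} = 211876 · 1/32 = 52969/8.
Numerically: E[X] ≈ 6621.125.

E[X] = C(49,4)·2^(1−C(4,2)) = 52969/8 ≈ 6621.125.


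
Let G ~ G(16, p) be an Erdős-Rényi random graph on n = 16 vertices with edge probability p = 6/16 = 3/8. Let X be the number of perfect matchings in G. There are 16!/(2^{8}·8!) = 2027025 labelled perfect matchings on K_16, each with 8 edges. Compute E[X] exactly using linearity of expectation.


K_16 has 16!/(2^{8}·8!) = 2027025 labelled perfect matchings.
For each such perfect matching H, let X_H = 1 if all 8 edges of H are present in G. Then P[X_H = 1] = p^{8} = (3/8)^{8} = 6561/16777216.
By linearity: E[X] = Σ_H E[X_H] = 2027025 · p^{8} = 2027025 · 6561/16777216 = 13299311025/16777216.
Numerically: E[X] ≈ 793.

E[X] = 2027025 · (3/8)^{8} = 13299311025/16777216 ≈ 793.


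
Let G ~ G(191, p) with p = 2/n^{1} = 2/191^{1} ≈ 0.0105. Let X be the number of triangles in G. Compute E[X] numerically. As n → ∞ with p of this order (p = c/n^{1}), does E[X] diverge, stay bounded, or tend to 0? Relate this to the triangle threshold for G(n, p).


Number of potential triangles: C(191, 3) = 1143135.
Each occurs with probability p³ ≈ (0.0105)³ ≈ 1.14813e-06.
By linearity: E[X] = C(191, 3)·p³ ≈ 1143135 · 1.14813e-06 ≈ 1.312.
Here α = 1, so p = 2/n is exactly at the triangle threshold p ~ 1/n. Asymptotically E[X] → c³/6 = 2³/6 = 4/3 ≈ 1.333, a bounded constant. In this regime the triangle count is asymptotically Poisson(c³/6).

E[X] ≈ 1.312; in regime p = Θ(1/n^{1}) E[X] stays bounded (at the triangle threshold p ~ 1/n).


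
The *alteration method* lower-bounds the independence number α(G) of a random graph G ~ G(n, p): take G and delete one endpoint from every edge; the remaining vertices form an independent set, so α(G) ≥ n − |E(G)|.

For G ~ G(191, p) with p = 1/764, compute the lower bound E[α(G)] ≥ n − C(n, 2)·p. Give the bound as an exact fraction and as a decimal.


E[|E(G)|] = C(191, 2)·p = 18145 · (1/764) = 95/4.
E[α(G)] ≥ n − E[|E(G)|] = 191 − 95/4 = 669/4.
Numerically: ≈ 167.250.
(This is only a lower bound; the true E[α(G)] may be larger.)

E[α(G)] ≥ 669/4 ≈ 167.250.


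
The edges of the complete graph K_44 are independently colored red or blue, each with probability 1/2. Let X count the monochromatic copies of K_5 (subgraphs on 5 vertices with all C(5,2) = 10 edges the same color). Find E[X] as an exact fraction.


Let X = Σ_S X_S over the C(44, 5) = 1086008 subsets S of size 5, where X_S = 1 if the K_5 on S is monochromatic.
For a fixed S, the K_5 on S has C(5, 2) = 10 edges. P[all 10 edges red] = (1/2)^10, and likewise for blue, so P[monochromatic] = 2·(1/2)^10 = 2^{1 − 10} = 1/512.
By linearity of expectation: E[X] = C(44, 5) · 2^{1 − 10} = 1086008 · 1/512 = 135751/64.
Numerically: E[X] ≈ 2121.10938.

E[X] = C(44,5)·2^(1−C(5,2)) = 135751/64 ≈ 2121.10938.


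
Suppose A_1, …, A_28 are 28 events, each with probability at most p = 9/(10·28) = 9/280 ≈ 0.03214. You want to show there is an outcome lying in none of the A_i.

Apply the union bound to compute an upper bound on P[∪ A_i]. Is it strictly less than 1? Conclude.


Union bound: P[∪_{i=1}^{28} A_i] ≤ Σ_i P[A_i] ≤ 28·p = 28·(9/280) = 9/10.
Numerically: 9/10 ≈ 0.90000.
Is 9/10 < 1? YES.
Since P[∪ A_i] ≤ 9/10 < 1, the complement has P[∩ A_i^c] ≥ 1 − 9/10 = 1/10 > 0, so some outcome avoids every A_i.

28·p = 9/10 ≈ 0.90000; existence CERTIFIED by the union bound.


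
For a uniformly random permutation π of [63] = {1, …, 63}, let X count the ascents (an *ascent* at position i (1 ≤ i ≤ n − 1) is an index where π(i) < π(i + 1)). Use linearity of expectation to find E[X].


Write X = Σ X_I over i = 1, …, 62, with X_I the indicator of one ascent.
There are 62 indicators.
For each fixed i, the pair (π(i), π(i+1)) is a uniformly random ordered pair of distinct values from {1, …, 63}; by symmetry P[π(i) < π(i+1)] = 1/2.
By linearity: E[X] = 62 · (1/2) = (63 − 1) · (1/2) = 31 ≈ 31.00000.

E[X] = 31 = 31.00000.


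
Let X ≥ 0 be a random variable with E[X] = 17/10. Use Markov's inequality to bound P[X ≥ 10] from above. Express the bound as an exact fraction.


μ = E[X] = 17/10, a = 10.
Markov: P[X ≥ 10] ≤ μ/a = (17/10)/10 = 17/100.
Numerically: ≈ 0.170000.
(Since a = 10 > μ = 1.700000, the bound 17/100 is < 1 and informative.)

P[X ≥ 10] ≤ 17/100 ≈ 0.170000.


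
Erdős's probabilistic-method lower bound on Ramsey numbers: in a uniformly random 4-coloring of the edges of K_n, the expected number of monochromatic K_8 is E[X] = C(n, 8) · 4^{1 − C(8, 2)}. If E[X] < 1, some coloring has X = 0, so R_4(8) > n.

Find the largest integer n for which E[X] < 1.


We need C(n, 8) · 4^{1 − 28} < 1, i.e. C(n, 8) < 4^{28 − 1} = 18014398509481984.
Check values of n near the boundary:
  n = 406: C(406, 8) = 17082453897995850; 17082453897995850 < 18014398509481984? YES
  n = 407: C(407, 8) = 17424959239309050; 17424959239309050 < 18014398509481984? YES
  n = 408: C(408, 8) = 17773458424095231; 17773458424095231 < 18014398509481984? YES
  n = 409: C(409, 8) = 18128041135797879; 18128041135797879 < 18014398509481984? NO
The largest n with C(n, 8) < 18014398509481984 is n = 408 (where E[X] = 17773458424095231/18014398509481984 ≈ 0.986625). Hence R_4(8) > 408, i.e. R_4(8) ≥ 409.

Largest n = 408; hence R_4(8) > 408.


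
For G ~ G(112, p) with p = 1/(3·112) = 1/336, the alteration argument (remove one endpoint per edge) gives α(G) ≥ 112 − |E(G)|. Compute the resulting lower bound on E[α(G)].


E[|E(G)|] = C(112, 2)·p = 6216 · (1/336) = 37/2.
E[α(G)] ≥ n − E[|E(G)|] = 112 − 37/2 = 187/2.
Numerically: ≈ 93.5000.
(This is only a lower bound; the true E[α(G)] may be larger.)

E[α(G)] ≥ 187/2 ≈ 93.5000.


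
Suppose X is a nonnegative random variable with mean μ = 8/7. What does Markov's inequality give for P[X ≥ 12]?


μ = E[X] = 8/7, a = 12.
Markov: P[X ≥ 12] ≤ μ/a = (8/7)/12 = 2/21.
Numerically: ≈ 0.09524.
(Since a = 12 > μ = 1.14286, the bound 2/21 is < 1 and informative.)

P[X ≥ 12] ≤ 2/21 ≈ 0.09524.


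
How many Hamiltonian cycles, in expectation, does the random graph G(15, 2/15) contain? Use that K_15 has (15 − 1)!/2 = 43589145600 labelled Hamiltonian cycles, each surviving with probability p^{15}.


K_15 has (15 − 1)!/2 = 43589145600 labelled Hamiltonian cycles.
For each such Hamiltonian cycle H, let X_H = 1 if all 15 edges of H are present in G. Then P[X_H = 1] = p^{15} = (2/15)^{15} = 32768/437893890380859375.
Summing the indicators: E[X] = Σ_H E[X_H] = 43589145600 · p^{15} = 43589145600 · 32768/437893890380859375 = 235115905024/72081298828125.
Numerically: E[X] ≈ 0.003262.

E[X] = 43589145600 · (2/15)^{15} = 235115905024/72081298828125 ≈ 0.003262.


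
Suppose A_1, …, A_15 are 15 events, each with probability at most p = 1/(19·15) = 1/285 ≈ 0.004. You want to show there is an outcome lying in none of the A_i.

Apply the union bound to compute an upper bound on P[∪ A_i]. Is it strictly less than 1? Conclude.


Union bound: P[∪_{i=1}^{15} A_i] ≤ Σ_i P[A_i] ≤ 15·p = 15·(1/285) = 1/19.
Numerically: 1/19 ≈ 0.053.
Is 1/19 < 1? YES.
Since P[∪ A_i] ≤ 1/19 < 1, the complement has P[∩ A_i^c] ≥ 1 − 1/19 = 18/19 > 0, so some outcome avoids every A_i.

15·p = 1/19 ≈ 0.053; existence CERTIFIED by the union bound.


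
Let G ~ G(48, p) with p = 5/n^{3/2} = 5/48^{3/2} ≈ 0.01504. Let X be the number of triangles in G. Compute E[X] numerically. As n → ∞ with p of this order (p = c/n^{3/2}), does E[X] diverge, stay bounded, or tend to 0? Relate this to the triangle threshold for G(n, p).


Number of potential triangles: C(48, 3) = 17296.
Each occurs with probability p³ ≈ (0.01504)³ ≈ 3.398791e-06.
By linearity: E[X] = C(48, 3)·p³ ≈ 17296 · 3.398791e-06 ≈ 0.0588.
Since α = 3/2 > 1, p = c/n^{3/2} = o(1/n) is below the triangle threshold p ~ 1/n. Asymptotically E[X] ~ (c³/6)·n^{3(1−α)} = (5³/6)·n^{-1.5} → 0, so by Markov's inequality G has no triangles w.h.p.

E[X] ≈ 0.0588; in regime p = Θ(1/n^{3/2}) E[X] tends to 0 (below the triangle threshold p ~ 1/n).


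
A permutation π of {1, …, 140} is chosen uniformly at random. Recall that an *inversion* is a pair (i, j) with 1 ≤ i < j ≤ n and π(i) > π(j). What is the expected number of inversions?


Write X = Σ X_I over the C(140, 2) = 9730 pairs i < j, with X_I the indicator of one inversion.
There are 9730 indicators.
For each fixed pair i < j, the values π(i) and π(j) are two distinct elements of {1, …, 140} in uniformly random order; by symmetry P[π(i) > π(j)] = 1/2.
By linearity: E[X] = 9730 · (1/2) = C(140, 2) · (1/2) = 9730/2 = 4865 ≈ 4865.000000.

E[X] = 4865 = 4865.000000.


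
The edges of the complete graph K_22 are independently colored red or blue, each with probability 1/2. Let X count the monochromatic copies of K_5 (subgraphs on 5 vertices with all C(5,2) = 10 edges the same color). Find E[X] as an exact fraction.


Let X = Σ_S X_S over the C(22, 5) = 26334 subsets S of size 5, where X_S = 1 if the K_5 on S is monochromatic.
For a fixed S, the K_5 on S has C(5, 2) = 10 edges. P[all 10 edges red] = (1/2)^10, and likewise for blue, so P[monochromatic] = 2·(1/2)^10 = 2^{1 − 10} = 1/512.
Summing: E[X] = C(22, 5) · 2^{1 − 10} = 26334 · 1/512 = 13167/256.
Numerically: E[X] ≈ 51.433594.

E[X] = C(22,5)·2^(1−C(5,2)) = 13167/256 ≈ 51.433594.


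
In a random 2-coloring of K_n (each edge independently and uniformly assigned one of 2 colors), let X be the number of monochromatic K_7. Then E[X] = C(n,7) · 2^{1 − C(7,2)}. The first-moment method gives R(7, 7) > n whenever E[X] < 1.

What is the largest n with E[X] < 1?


We need C(n, 7) · 2^{1 − 21} < 1, i.e. C(n, 7) < 2^{21 − 1} = 1048576.
Check values of n near the boundary:
  n = 26: C(26, 7) = 657800; 657800 < 1048576? YES
  n = 27: C(27, 7) = 888030; 888030 < 1048576? YES
  n = 28: C(28, 7) = 1184040; 1184040 < 1048576? NO
  n = 29: C(29, 7) = 1560780; 1560780 < 1048576? NO
  n = 30: C(30, 7) = 2035800; 2035800 < 1048576? NO
The largest n with C(n, 7) < 1048576 is n = 27 (where E[X] = 444015/524288 ≈ 0.84689). Hence R(7, 7) > 27, i.e. R(7, 7) ≥ 28.

Largest n = 27; hence R(7, 7) > 27.


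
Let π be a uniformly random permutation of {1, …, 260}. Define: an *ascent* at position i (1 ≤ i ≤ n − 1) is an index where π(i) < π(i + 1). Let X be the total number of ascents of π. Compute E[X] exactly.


Write X = Σ X_I over i = 1, …, 259, with X_I the indicator of one ascent.
There are 259 indicators.
For each fixed i, the pair (π(i), π(i+1)) is a uniformly random ordered pair of distinct values from {1, …, 260}; by symmetry P[π(i) < π(i+1)] = 1/2.
By linearity: E[X] = 259 · (1/2) = (260 − 1) · (1/2) = 259/2 ≈ 129.500.

E[X] = 259/2 = 129.500.


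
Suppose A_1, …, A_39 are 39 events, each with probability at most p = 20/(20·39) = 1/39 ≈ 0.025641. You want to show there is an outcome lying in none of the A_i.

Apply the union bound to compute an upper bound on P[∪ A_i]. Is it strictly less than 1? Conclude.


Union bound: P[∪_{i=1}^{39} A_i] ≤ Σ_i P[A_i] ≤ 39·p = 39·(1/39) = 1.
Numerically: 1 ≈ 1.000000.
Is 1 < 1? NO.
Since the bound 1 is ≥ 1, the union bound is uninformative here; it does NOT by itself certify existence.

39·p = 1 ≈ 1.000000; existence NOT certified by the union bound.


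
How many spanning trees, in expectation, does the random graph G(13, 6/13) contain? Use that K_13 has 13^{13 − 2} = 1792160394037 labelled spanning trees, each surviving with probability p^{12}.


K_13 has 13^{13 − 2} = 1792160394037 labelled spanning trees.
For each such spanning tree H, let X_H = 1 if all 12 edges of H are present in G. Then P[X_H = 1] = p^{12} = (6/13)^{12} = 2176782336/23298085122481.
By linearity: E[X] = Σ_H E[X_H] = 1792160394037 · p^{12} = 1792160394037 · 2176782336/23298085122481 = 2176782336/13.
Numerically: E[X] ≈ 1.67e+08.

E[X] = 1792160394037 · (6/13)^{12} = 2176782336/13 ≈ 1.67e+08.


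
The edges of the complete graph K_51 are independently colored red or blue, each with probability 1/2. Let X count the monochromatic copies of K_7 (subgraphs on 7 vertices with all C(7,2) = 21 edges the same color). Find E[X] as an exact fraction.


Let X = Σ_S X_S over the C(51, 7) = 115775100 subsets S of size 7, where X_S = 1 if the K_7 on S is monochromatic.
For a fixed S, the K_7 on S has C(7, 2) = 21 edges. P[all 21 edges red] = (1/2)^21, and likewise for blue, so P[monochromatic] = 2·(1/2)^21 = 2^{1 − 21} = 1/1048576.
By linearity of expectation: E[X] = C(51, 7) · 2^{1 − 21} = 115775100 · 1/1048576 = 28943775/262144.
Numerically: E[X] ≈ 110.41174.

E[X] = C(51,7)·2^(1−C(7,2)) = 28943775/262144 ≈ 110.41174.


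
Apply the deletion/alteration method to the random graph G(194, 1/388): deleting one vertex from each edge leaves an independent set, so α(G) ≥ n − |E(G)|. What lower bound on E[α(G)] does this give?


E[|E(G)|] = C(194, 2)·p = 18721 · (1/388) = 193/4.
E[α(G)] ≥ n − E[|E(G)|] = 194 − 193/4 = 583/4.
Numerically: ≈ 145.750.
(This is only a lower bound; the true E[α(G)] may be larger.)

E[α(G)] ≥ 583/4 ≈ 145.750.


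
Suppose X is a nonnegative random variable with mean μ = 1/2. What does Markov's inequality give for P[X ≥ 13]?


μ = E[X] = 1/2, a = 13.
Markov: P[X ≥ 13] ≤ μ/a = (1/2)/13 = 1/26.
Numerically: ≈ 0.0385.
(Since a = 13 > μ = 0.5000, the bound 1/26 is < 1 and informative.)

P[X ≥ 13] ≤ 1/26 ≈ 0.0385.
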